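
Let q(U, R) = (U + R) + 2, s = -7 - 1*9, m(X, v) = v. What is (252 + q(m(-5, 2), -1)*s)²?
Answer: 41616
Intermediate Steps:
s = -16 (s = -7 - 9 = -16)
q(U, R) = 2 + R + U (q(U, R) = (R + U) + 2 = 2 + R + U)
(252 + q(m(-5, 2), -1)*s)² = (252 + (2 - 1 + 2)*(-16))² = (252 + 3*(-16))² = (252 - 48)² = 204² = 41616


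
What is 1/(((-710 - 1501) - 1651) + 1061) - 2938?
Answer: -8229339/2801 ≈ -2938.0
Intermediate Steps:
1/(((-710 - 1501) - 1651) + 1061) - 2938 = 1/((-2211 - 1651) + 1061) - 2938 = 1/(-3862 + 1061) - 2938 = 1/(-2801) - 2938 = -1/2801 - 2938 = -8229339/2801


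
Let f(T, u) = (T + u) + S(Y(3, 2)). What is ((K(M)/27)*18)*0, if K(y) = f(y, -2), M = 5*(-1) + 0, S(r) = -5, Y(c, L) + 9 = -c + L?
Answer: 0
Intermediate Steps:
Y(c, L) = -9 + L - c (Y(c, L) = -9 + (-c + L) = -9 + (L - c) = -9 + L - c)
M = -5 (M = -5 + 0 = -5)
f(T, u) = -5 + T + u (f(T, u) = (T + u) - 5 = -5 + T + u)
K(y) = -7 + y (K(y) = -5 + y - 2 = -7 + y)
((K(M)/27)*18)*0 = (((-7 - 5)/27)*18)*0 = (-12*1/27*18)*0 = -4/9*18*0 = -8*0 = 0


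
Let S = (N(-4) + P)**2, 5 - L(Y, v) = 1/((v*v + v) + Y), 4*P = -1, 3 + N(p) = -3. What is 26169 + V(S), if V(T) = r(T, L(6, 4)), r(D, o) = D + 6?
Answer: 419425/16 ≈ 26214.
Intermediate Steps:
N(p) = -6 (N(p) = -3 - 3 = -6)
P = -1/4 (P = (1/4)*(-1) = -1/4 ≈ -0.25000)
L(Y, v) = 5 - 1/(Y + v + v**2) (L(Y, v) = 5 - 1/((v*v + v) + Y) = 5 - 1/((v**2 + v) + Y) = 5 - 1/((v + v**2) + Y) = 5 - 1/(Y + v + v**2))
S = 625/16 (S = (-6 - 1/4)**2 = (-25/4)**2 = 625/16 ≈ 39.063)
r(D, o) = 6 + D
V(T) = 6 + T
26169 + V(S) = 26169 + (6 + 625/16) = 26169 + 721/16 = 419425/16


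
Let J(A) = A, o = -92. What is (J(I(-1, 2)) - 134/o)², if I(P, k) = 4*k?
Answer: 189225/2116 ≈ 89.426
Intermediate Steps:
(J(I(-1, 2)) - 134/o)² = (4*2 - 134/(-92))² = (8 - 134*(-1/92))² = (8 + 67/46)² = (435/46)² = 189225/2116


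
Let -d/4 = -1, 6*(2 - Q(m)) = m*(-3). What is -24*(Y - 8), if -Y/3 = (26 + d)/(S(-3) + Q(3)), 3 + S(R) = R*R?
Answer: 7968/19 ≈ 419.37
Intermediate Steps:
Q(m) = 2 + m/2 (Q(m) = 2 - m*(-3)/6 = 2 - (-1)*m/2 = 2 + m/2)
d = 4 (d = -4*(-1) = 4)
S(R) = -3 + R² (S(R) = -3 + R*R = -3 + R²)
Y = -180/19 (Y = -3*(26 + 4)/((-3 + (-3)²) + (2 + (½)*3)) = -90/((-3 + 9) + (2 + 3/2)) = -90/(6 + 7/2) = -90/19/2 = -90*2/19 = -3*60/19 = -180/19 ≈ -9.4737)
-24*(Y - 8) = -24*(-180/19 - 8) = -24*(-332/19) = 7968/19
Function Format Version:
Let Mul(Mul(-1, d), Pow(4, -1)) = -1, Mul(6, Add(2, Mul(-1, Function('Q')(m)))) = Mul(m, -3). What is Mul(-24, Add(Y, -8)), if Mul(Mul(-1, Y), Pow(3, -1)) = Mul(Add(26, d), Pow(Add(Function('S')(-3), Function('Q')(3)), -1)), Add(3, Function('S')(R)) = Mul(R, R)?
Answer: Rational(7968, 19) ≈ 419.37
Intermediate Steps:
Function('Q')(m) = Add(2, Mul(Rational(1, 2), m)) (Function('Q')(m) = Add(2, Mul(Rational(-1, 6), Mul(m, -3))) = Add(2, Mul(Rational(-1, 6), Mul(-3, m))) = Add(2, Mul(Rational(1, 2), m)))
d = 4 (d = Mul(-4, -1) = 4)
Function('S')(R) = Add(-3, Pow(R, 2)) (Function('S')(R) = Add(-3, Mul(R, R)) = Add(-3, Pow(R, 2)))
Y = Rational(-180, 19) (Y = Mul(-3, Mul(Add(26, 4), Pow(Add(Add(-3, Pow(-3, 2)), Add(2, Mul(Rational(1, 2), 3))), -1))) = Mul(-3, Mul(30, Pow(Add(Add(-3, 9), Add(2, Rational(3, 2))), -1))) = Mul(-3, Mul(30, Pow(Add(6, Rational(7, 2)), -1))) = Mul(-3, Mul(30, Pow(Rational(19, 2), -1))) = Mul(-3, Mul(30, Rational(2, 19))) = Mul(-3, Rational(60, 19)) = Rational(-180, 19) ≈ -9.4737)
Mul(-24, Add(Y, -8)) = Mul(-24, Add(Rational(-180, 19), -8)) = Mul(-24, Rational(-332, 19)) = Rational(7968, 19)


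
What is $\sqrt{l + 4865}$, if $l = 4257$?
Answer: $\sqrt{9122} \approx 95.509$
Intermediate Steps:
$\sqrt{l + 4865} = \sqrt{4257 + 4865} = \sqrt{9122}$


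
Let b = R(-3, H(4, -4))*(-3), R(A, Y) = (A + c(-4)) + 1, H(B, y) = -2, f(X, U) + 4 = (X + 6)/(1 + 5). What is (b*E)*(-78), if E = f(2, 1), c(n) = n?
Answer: 3744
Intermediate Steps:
f(X, U) = -3 + X/6 (f(X, U) = -4 + (X + 6)/(1 + 5) = -4 + (6 + X)/6 = -4 + (6 + X)*(⅙) = -4 + (1 + X/6) = -3 + X/6)
E = -8/3 (E = -3 + (⅙)*2 = -3 + ⅓ = -8/3 ≈ -2.6667)
R(A, Y) = -3 + A (R(A, Y) = (A - 4) + 1 = (-4 + A) + 1 = -3 + A)
b = 18 (b = (-3 - 3)*(-3) = -6*(-3) = 18)
(b*E)*(-78) = (18*(-8/3))*(-78) = -48*(-78) = 3744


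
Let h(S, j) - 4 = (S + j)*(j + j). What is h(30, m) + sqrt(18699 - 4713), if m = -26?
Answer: -204 + 3*sqrt(1554) ≈ -85.738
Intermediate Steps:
h(S, j) = 4 + 2*j*(S + j) (h(S, j) = 4 + (S + j)*(j + j) = 4 + (S + j)*(2*j) = 4 + 2*j*(S + j))
h(30, m) + sqrt(18699 - 4713) = (4 + 2*(-26)**2 + 2*30*(-26)) + sqrt(18699 - 4713) = (4 + 2*676 - 1560) + sqrt(13986) = (4 + 1352 - 1560) + 3*sqrt(1554) = -204 + 3*sqrt(1554)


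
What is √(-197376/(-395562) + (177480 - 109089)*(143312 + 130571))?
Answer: √81412418724050602829/65927 ≈ 1.3686e+5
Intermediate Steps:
√(-197376/(-395562) + (177480 - 109089)*(143312 + 130571)) = √(-197376*(-1/395562) + 68391*273883) = √(32896/65927 + 18731132253) = √(1234887356076427/65927) = √81412418724050602829/65927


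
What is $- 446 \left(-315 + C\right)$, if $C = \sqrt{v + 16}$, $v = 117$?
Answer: $140490 - 446 \sqrt{133} \approx 1.3535 \cdot 10^{5}$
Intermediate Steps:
$C = \sqrt{133}$ ($C = \sqrt{117 + 16} = \sqrt{133} \approx 11.533$)
$- 446 \left(-315 + C\right) = - 446 \left(-315 + \sqrt{133}\right) = 140490 - 446 \sqrt{133}$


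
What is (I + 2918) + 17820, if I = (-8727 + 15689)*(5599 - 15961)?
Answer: -72119506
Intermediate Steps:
I = -72140244 (I = 6962*(-10362) = -72140244)
(I + 2918) + 17820 = (-72140244 + 2918) + 17820 = -72137326 + 17820 = -72119506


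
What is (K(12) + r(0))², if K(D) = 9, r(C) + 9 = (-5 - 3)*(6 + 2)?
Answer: 4096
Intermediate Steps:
r(C) = -73 (r(C) = -9 + (-5 - 3)*(6 + 2) = -9 - 8*8 = -9 - 64 = -73)
(K(12) + r(0))² = (9 - 73)² = (-64)² = 4096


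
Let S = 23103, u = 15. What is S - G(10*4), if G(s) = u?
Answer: 23088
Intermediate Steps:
G(s) = 15
S - G(10*4) = 23103 - 1*15 = 23103 - 15 = 23088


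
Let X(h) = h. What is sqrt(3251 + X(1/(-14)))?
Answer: 3*sqrt(70798)/14 ≈ 57.017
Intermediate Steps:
sqrt(3251 + X(1/(-14))) = sqrt(3251 + 1/(-14)) = sqrt(3251 - 1/14) = sqrt(45513/14) = 3*sqrt(70798)/14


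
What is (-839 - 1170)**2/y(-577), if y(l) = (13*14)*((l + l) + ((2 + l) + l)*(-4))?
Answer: 576583/89804 ≈ 6.4205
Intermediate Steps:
y(l) = -1456 - 1092*l (y(l) = 182*(2*l + (2 + 2*l)*(-4)) = 182*(2*l + (-8 - 8*l)) = 182*(-8 - 6*l) = -1456 - 1092*l)
(-839 - 1170)**2/y(-577) = (-839 - 1170)**2/(-1456 - 1092*(-577)) = (-2009)**2/(-1456 + 630084) = 4036081/628628 = 4036081*(1/628628) = 576583/89804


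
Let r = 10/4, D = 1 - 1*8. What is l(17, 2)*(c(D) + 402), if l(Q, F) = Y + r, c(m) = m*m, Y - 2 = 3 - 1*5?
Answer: 2255/2 ≈ 1127.5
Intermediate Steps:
D = -7 (D = 1 - 8 = -7)
Y = 0 (Y = 2 + (3 - 1*5) = 2 + (3 - 5) = 2 - 2 = 0)
r = 5/2 (r = 10*(¼) = 5/2 ≈ 2.5000)
c(m) = m²
l(Q, F) = 5/2 (l(Q, F) = 0 + 5/2 = 5/2)
l(17, 2)*(c(D) + 402) = 5*((-7)² + 402)/2 = 5*(49 + 402)/2 = (5/2)*451 = 2255/2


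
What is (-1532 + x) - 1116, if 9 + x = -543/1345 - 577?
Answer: -4350273/1345 ≈ -3234.4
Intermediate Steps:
x = -788713/1345 (x = -9 + (-543/1345 - 577) = -9 - 776608/1345 = -788713/1345 ≈ -586.40)
(-1532 + x) - 1116 = (-1532 - 788713/1345) - 1116 = -2849253/1345 - 1116 = -4350273/1345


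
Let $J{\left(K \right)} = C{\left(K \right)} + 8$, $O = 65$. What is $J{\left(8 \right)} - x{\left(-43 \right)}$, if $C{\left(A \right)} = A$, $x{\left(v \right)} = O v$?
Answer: $2811$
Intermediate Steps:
$x{\left(v \right)} = 65 v$
$J{\left(K \right)} = 8 + K$ ($J{\left(K \right)} = K + 8 = 8 + K$)
$J{\left(8 \right)} - x{\left(-43 \right)} = \left(8 + 8\right) - 65 \left(-43\right) = 16 - -2795 = 16 + 2795 = 2811$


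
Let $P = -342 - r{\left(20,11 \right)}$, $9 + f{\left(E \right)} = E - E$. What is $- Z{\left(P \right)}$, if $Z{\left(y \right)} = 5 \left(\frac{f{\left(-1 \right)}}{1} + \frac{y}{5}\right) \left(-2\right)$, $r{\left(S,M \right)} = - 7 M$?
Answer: $-620$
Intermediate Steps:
$f{\left(E \right)} = -9$ ($f{\left(E \right)} = -9 + \left(E - E\right) = -9 + 0 = -9$)
$P = -265$ ($P = -342 - \left(-7\right) 11 = -342 - -77 = -342 + 77 = -265$)
$Z{\left(y \right)} = 90 - 2 y$ ($Z{\left(y \right)} = 5 \left(- \frac{9}{1} + \frac{y}{5}\right) \left(-2\right) = 5 \left(\left(-9\right) 1 + y \frac{1}{5}\right) \left(-2\right) = 5 \left(-9 + \frac{y}{5}\right) \left(-2\right) = \left(-45 + y\right) \left(-2\right) = 90 - 2 y$)
$- Z{\left(P \right)} = - (90 - -530) = - (90 + 530) = \left(-1\right) 620 = -620$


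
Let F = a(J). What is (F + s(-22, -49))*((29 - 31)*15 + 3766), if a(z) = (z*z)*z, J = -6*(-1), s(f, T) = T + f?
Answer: 541720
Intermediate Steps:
J = 6
a(z) = z**3 (a(z) = z**2*z = z**3)
F = 216 (F = 6**3 = 216)
(F + s(-22, -49))*((29 - 31)*15 + 3766) = (216 + (-49 - 22))*((29 - 31)*15 + 3766) = (216 - 71)*(-2*15 + 3766) = 145*(-30 + 3766) = 145*3736 = 541720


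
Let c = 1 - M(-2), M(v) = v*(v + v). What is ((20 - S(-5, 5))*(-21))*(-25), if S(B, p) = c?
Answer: 14175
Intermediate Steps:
M(v) = 2*v² (M(v) = v*(2*v) = 2*v²)
c = -7 (c = 1 - 2*(-2)² = 1 - 2*4 = 1 - 1*8 = 1 - 8 = -7)
S(B, p) = -7
((20 - S(-5, 5))*(-21))*(-25) = ((20 - 1*(-7))*(-21))*(-25) = ((20 + 7)*(-21))*(-25) = (27*(-21))*(-25) = -567*(-25) = 14175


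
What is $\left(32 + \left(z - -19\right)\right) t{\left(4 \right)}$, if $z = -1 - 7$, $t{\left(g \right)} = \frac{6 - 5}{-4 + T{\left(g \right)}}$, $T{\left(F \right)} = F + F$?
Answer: $\frac{43}{4} \approx 10.75$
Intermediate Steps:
$T{\left(F \right)} = 2 F$
$t{\left(g \right)} = \frac{1}{-4 + 2 g}$ ($t{\left(g \right)} = \frac{6 - 5}{-4 + 2 g} = 1 \frac{1}{-4 + 2 g} = \frac{1}{-4 + 2 g}$)
$z = -8$
$\left(32 + \left(z - -19\right)\right) t{\left(4 \right)} = \left(32 - -11\right) \frac{1}{2 \left(-2 + 4\right)} = \left(32 + \left(-8 + 19\right)\right) \frac{1}{2 \cdot 2} = \left(32 + 11\right) \frac{1}{2} \cdot \frac{1}{2} = 43 \cdot \frac{1}{4} = \frac{43}{4}$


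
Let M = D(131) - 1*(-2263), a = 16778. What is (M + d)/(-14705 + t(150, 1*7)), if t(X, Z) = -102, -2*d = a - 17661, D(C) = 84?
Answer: -429/2278 ≈ -0.18832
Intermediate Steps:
d = 883/2 (d = -(16778 - 17661)/2 = -1/2*(-883) = 883/2 ≈ 441.50)
M = 2347 (M = 84 - 1*(-2263) = 84 + 2263 = 2347)
(M + d)/(-14705 + t(150, 1*7)) = (2347 + 883/2)/(-14705 - 102) = (5577/2)/(-14807) = (5577/2)*(-1/14807) = -429/2278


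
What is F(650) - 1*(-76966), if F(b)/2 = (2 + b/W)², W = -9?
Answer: 7033094/81 ≈ 86828.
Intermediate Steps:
F(b) = 2*(2 - b/9)² (F(b) = 2*(2 + b/(-9))² = 2*(2 + b*(-⅑))² = 2*(2 - b/9)²)
F(650) - 1*(-76966) = 2*(-18 + 650)²/81 - 1*(-76966) = (2/81)*632² + 76966 = (2/81)*399424 + 76966 = 798848/81 + 76966 = 7033094/81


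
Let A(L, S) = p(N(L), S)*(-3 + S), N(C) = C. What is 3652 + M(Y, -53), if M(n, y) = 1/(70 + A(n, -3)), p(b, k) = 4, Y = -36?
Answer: 167993/46 ≈ 3652.0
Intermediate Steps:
A(L, S) = -12 + 4*S (A(L, S) = 4*(-3 + S) = -12 + 4*S)
M(n, y) = 1/46 (M(n, y) = 1/(70 + (-12 + 4*(-3))) = 1/(70 + (-12 - 12)) = 1/(70 - 24) = 1/46)
3652 + M(Y, -53) = 3652 + 1/46 = 167993/46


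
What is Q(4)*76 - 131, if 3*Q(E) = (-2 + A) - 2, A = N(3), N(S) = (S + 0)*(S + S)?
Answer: 671/3 ≈ 223.67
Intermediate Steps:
N(S) = 2*S**2 (N(S) = S*(2*S) = 2*S**2)
A = 18 (A = 2*3**2 = 2*9 = 18)
Q(E) = 14/3 (Q(E) = ((-2 + 18) - 2)/3 = (16 - 2)/3 = (1/3)*14 = 14/3)
Q(4)*76 - 131 = (14/3)*76 - 131 = 1064/3 - 131 = 671/3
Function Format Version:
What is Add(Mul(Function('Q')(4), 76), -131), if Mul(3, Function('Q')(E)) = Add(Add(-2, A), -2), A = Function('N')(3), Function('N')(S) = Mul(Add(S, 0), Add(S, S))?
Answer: Rational(671, 3) ≈ 223.67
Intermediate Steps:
Function('N')(S) = Mul(2, Pow(S, 2)) (Function('N')(S) = Mul(S, Mul(2, S)) = Mul(2, Pow(S, 2)))
A = 18 (A = Mul(2, Pow(3, 2)) = Mul(2, 9) = 18)
Function('Q')(E) = Rational(14, 3) (Function('Q')(E) = Mul(Rational(1, 3), Add(Add(-2, 18), -2)) = Mul(Rational(1, 3), Add(16, -2)) = Mul(Rational(1, 3), 14) = Rational(14, 3))
Add(Mul(Function('Q')(4), 76), -131) = Add(Mul(Rational(14, 3), 76), -131) = Add(Rational(1064, 3), -131) = Rational(671, 3)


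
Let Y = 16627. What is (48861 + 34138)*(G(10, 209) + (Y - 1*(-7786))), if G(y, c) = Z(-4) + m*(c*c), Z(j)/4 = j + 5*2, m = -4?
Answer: -12473670713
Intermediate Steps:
Z(j) = 40 + 4*j (Z(j) = 4*(j + 5*2) = 4*(j + 10) = 4*(10 + j) = 40 + 4*j)
G(y, c) = 24 - 4*c**2 (G(y, c) = (40 + 4*(-4)) - 4*c*c = (40 - 16) - 4*c**2 = 24 - 4*c**2)
(48861 + 34138)*(G(10, 209) + (Y - 1*(-7786))) = (48861 + 34138)*((24 - 4*209**2) + (16627 - 1*(-7786))) = 82999*((24 - 4*43681) + (16627 + 7786)) = 82999*((24 - 174724) + 24413) = 82999*(-174700 + 24413) = 82999*(-150287) = -12473670713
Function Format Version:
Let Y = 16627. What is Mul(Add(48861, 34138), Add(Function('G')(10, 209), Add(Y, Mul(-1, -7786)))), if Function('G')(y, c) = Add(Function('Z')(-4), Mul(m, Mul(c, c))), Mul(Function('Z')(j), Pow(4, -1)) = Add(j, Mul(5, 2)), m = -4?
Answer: -12473670713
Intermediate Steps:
Function('Z')(j) = Add(40, Mul(4, j)) (Function('Z')(j) = Mul(4, Add(j, Mul(5, 2))) = Mul(4, Add(j, 10)) = Mul(4, Add(10, j)) = Add(40, Mul(4, j)))
Function('G')(y, c) = Add(24, Mul(-4, Pow(c, 2))) (Function('G')(y, c) = Add(Add(40, Mul(4, -4)), Mul(-4, Mul(c, c))) = Add(Add(40, -16), Mul(-4, Pow(c, 2))) = Add(24, Mul(-4, Pow(c, 2))))
Mul(Add(48861, 34138), Add(Function('G')(10, 209), Add(Y, Mul(-1, -7786)))) = Mul(Add(48861, 34138), Add(Add(24, Mul(-4, Pow(209, 2))), Add(16627, Mul(-1, -7786)))) = Mul(82999, Add(Add(24, Mul(-4, 43681)), Add(16627, 7786))) = Mul(82999, Add(Add(24, -174724), 24413)) = Mul(82999, Add(-174700, 24413)) = Mul(82999, -150287) = -12473670713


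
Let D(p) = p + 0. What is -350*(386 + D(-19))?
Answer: -128450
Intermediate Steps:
D(p) = p
-350*(386 + D(-19)) = -350*(386 - 19) = -350*367 = -128450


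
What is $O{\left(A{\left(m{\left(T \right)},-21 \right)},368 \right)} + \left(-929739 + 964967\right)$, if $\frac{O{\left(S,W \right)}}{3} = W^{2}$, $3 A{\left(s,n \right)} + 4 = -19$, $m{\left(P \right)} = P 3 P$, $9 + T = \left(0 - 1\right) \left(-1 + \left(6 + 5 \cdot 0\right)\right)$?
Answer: $441500$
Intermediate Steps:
$T = -14$ ($T = -9 + \left(0 - 1\right) \left(-1 + \left(6 + 5 \cdot 0\right)\right) = -9 - \left(-1 + \left(6 + 0\right)\right) = -9 - \left(-1 + 6\right) = -9 - 5 = -14$)
$m{\left(P \right)} = 3 P^{2}$ ($m{\left(P \right)} = 3 P P = 3 P^{2}$)
$A{\left(s,n \right)} = - \frac{23}{3}$ ($A{\left(s,n \right)} = - \frac{4}{3} + \frac{1}{3} \left(-19\right) = - \frac{4}{3} - \frac{19}{3} = - \frac{23}{3}$)
$O{\left(S,W \right)} = 3 W^{2}$
$O{\left(A{\left(m{\left(T \right)},-21 \right)},368 \right)} + \left(-929739 + 964967\right) = 3 \cdot 368^{2} + \left(-929739 + 964967\right) = 3 \cdot 135424 + 35228 = 406272 + 35228 = 441500$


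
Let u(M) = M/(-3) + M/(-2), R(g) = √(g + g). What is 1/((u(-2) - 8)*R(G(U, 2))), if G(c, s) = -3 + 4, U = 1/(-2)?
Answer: -3*√2/38 ≈ -0.11165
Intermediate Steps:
U = -½ ≈ -0.50000
G(c, s) = 1
R(g) = √2*√g (R(g) = √(2*g) = √2*√g)
u(M) = -5*M/6 (u(M) = M*(-⅓) + M*(-½) = -M/3 - M/2 = -5*M/6)
1/((u(-2) - 8)*R(G(U, 2))) = 1/((-⅚*(-2) - 8)*(√2*√1)) = 1/((5/3 - 8)*(√2*1)) = 1/(-19*√2/3) = -3*√2/38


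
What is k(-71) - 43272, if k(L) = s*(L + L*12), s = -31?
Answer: -14659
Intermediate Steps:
k(L) = -403*L (k(L) = -31*(L + L*12) = -31*(L + 12*L) = -403*L)
k(-71) - 43272 = -403*(-71) - 43272 = 28613 - 43272 = -14659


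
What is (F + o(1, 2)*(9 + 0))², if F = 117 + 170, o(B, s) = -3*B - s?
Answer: 58564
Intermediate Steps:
o(B, s) = -s - 3*B
F = 287
(F + o(1, 2)*(9 + 0))² = (287 + (-1*2 - 3*1)*(9 + 0))² = (287 + (-2 - 3)*9)² = (287 - 5*9)² = (287 - 45)² = 242² = 58564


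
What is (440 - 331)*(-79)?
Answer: -8611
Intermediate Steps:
(440 - 331)*(-79) = 109*(-79) = -8611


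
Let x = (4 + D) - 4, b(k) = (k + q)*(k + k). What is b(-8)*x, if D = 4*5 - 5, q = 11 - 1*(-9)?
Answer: -2880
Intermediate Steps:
q = 20 (q = 11 + 9 = 20)
D = 15 (D = 20 - 5 = 15)
b(k) = 2*k*(20 + k) (b(k) = (k + 20)*(k + k) = (20 + k)*(2*k) = 2*k*(20 + k))
x = 15 (x = (4 + 15) - 4 = 19 - 4 = 15)
b(-8)*x = (2*(-8)*(20 - 8))*15 = (2*(-8)*12)*15 = -192*15 = -2880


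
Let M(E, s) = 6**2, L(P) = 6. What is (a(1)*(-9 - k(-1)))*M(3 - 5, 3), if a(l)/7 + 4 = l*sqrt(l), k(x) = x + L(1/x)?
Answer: 10584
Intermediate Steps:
k(x) = 6 + x (k(x) = x + 6 = 6 + x)
M(E, s) = 36
a(l) = -28 + 7*l**(3/2) (a(l) = -28 + 7*(l*sqrt(l)) = -28 + 7*l**(3/2))
(a(1)*(-9 - k(-1)))*M(3 - 5, 3) = ((-28 + 7*1**(3/2))*(-9 - (6 - 1)))*36 = ((-28 + 7*1)*(-9 - 1*5))*36 = ((-28 + 7)*(-9 - 5))*36 = -21*(-14)*36 = 294*36 = 10584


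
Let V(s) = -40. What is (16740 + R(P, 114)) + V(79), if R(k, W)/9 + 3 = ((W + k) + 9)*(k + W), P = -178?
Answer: 48353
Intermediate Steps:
R(k, W) = -27 + 9*(W + k)*(9 + W + k) (R(k, W) = -27 + 9*(((W + k) + 9)*(k + W)) = -27 + 9*((9 + W + k)*(W + k)) = -27 + 9*((W + k)*(9 + W + k)) = -27 + 9*(W + k)*(9 + W + k))
(16740 + R(P, 114)) + V(79) = (16740 + (-27 + 9*114² + 9*(-178)² + 81*114 + 81*(-178) + 18*114*(-178))) - 40 = (16740 + (-27 + 9*12996 + 9*31684 + 9234 - 14418 - 365256)) - 40 = (16740 + (-27 + 116964 + 285156 + 9234 - 14418 - 365256)) - 40 = (16740 + 31653) - 40 = 48393 - 40 = 48353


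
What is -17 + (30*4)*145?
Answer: 17383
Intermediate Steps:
-17 + (30*4)*145 = -17 + 120*145 = -17 + 17400 = 17383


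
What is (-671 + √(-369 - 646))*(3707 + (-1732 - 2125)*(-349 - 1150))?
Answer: -3881969850 + 5785350*I*√1015 ≈ -3.882e+9 + 1.8432e+8*I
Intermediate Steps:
(-671 + √(-369 - 646))*(3707 + (-1732 - 2125)*(-349 - 1150)) = (-671 + √(-1015))*(3707 - 3857*(-1499)) = (-671 + I*√1015)*(3707 + 5781643) = (-671 + I*√1015)*5785350 = -3881969850 + 5785350*I*√1015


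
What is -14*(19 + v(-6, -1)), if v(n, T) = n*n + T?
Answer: -756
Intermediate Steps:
v(n, T) = T + n² (v(n, T) = n² + T = T + n²)
-14*(19 + v(-6, -1)) = -14*(19 + (-1 + (-6)²)) = -14*(19 + (-1 + 36)) = -14*(19 + 35) = -14*54 = -756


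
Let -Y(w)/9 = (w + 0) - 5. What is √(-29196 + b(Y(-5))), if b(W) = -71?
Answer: I*√29267 ≈ 171.08*I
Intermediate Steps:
Y(w) = 45 - 9*w (Y(w) = -9*((w + 0) - 5) = -9*(w - 5) = -9*(-5 + w) = 45 - 9*w)
√(-29196 + b(Y(-5))) = √(-29196 - 71) = √(-29267) = I*√29267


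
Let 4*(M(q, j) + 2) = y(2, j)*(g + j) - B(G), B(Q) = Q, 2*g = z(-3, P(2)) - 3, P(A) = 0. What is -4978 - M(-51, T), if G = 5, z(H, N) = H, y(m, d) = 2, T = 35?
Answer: -19963/4 ≈ -4990.8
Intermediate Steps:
g = -3 (g = (-3 - 3)/2 = (½)*(-6) = -3)
M(q, j) = -19/4 + j/2 (M(q, j) = -2 + (2*(-3 + j) - 1*5)/4 = -2 + ((-6 + 2*j) - 5)/4 = -2 + (-11 + 2*j)/4 = -2 + (-11/4 + j/2) = -19/4 + j/2)
-4978 - M(-51, T) = -4978 - (-19/4 + (½)*35) = -4978 - (-19/4 + 35/2) = -4978 - 1*51/4 = -4978 - 51/4 = -19963/4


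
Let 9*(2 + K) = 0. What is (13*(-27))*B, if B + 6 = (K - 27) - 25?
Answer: 21060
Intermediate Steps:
K = -2 (K = -2 + (⅑)*0 = -2 + 0 = -2)
B = -60 (B = -6 + ((-2 - 27) - 25) = -6 + (-29 - 25) = -6 - 54 = -60)
(13*(-27))*B = (13*(-27))*(-60) = -351*(-60) = 21060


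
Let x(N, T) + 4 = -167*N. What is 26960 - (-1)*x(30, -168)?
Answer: 21946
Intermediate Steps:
x(N, T) = -4 - 167*N
26960 - (-1)*x(30, -168) = 26960 - (-1)*(-4 - 167*30) = 26960 - (-1)*(-4 - 5010) = 26960 - (-1)*(-5014) = 26960 - 1*5014 = 26960 - 5014 = 21946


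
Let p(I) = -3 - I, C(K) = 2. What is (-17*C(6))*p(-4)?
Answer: -34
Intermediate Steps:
(-17*C(6))*p(-4) = (-17*2)*(-3 - 1*(-4)) = -34*(-3 + 4) = -34*1 = -34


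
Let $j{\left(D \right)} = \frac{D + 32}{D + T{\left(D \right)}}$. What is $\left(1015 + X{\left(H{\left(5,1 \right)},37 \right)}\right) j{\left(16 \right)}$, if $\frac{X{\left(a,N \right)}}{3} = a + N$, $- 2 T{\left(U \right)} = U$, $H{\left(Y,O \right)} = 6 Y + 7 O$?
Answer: $7422$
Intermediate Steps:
$T{\left(U \right)} = - \frac{U}{2}$
$j{\left(D \right)} = \frac{2 \left(32 + D\right)}{D}$ ($j{\left(D \right)} = \frac{D + 32}{D - \frac{D}{2}} = \frac{32 + D}{\frac{1}{2} D} = \left(32 + D\right) \frac{2}{D} = \frac{2 \left(32 + D\right)}{D}$)
$X{\left(a,N \right)} = 3 N + 3 a$ ($X{\left(a,N \right)} = 3 \left(a + N\right) = 3 \left(N + a\right) = 3 N + 3 a$)
$\left(1015 + X{\left(H{\left(5,1 \right)},37 \right)}\right) j{\left(16 \right)} = \left(1015 + \left(3 \cdot 37 + 3 \left(6 \cdot 5 + 7 \cdot 1\right)\right)\right) \left(2 + \frac{64}{16}\right) = \left(1015 + \left(111 + 3 \left(30 + 7\right)\right)\right) \left(2 + 64 \cdot \frac{1}{16}\right) = \left(1015 + \left(111 + 3 \cdot 37\right)\right) \left(2 + 4\right) = \left(1015 + \left(111 + 111\right)\right) 6 = \left(1015 + 222\right) 6 = 1237 \cdot 6 = 7422$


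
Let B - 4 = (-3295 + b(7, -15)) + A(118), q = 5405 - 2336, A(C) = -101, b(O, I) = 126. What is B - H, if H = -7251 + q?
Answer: 916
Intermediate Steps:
q = 3069
B = -3266 (B = 4 + ((-3295 + 126) - 101) = 4 + (-3169 - 101) = 4 - 3270 = -3266)
H = -4182 (H = -7251 + 3069 = -4182)
B - H = -3266 - 1*(-4182) = -3266 + 4182 = 916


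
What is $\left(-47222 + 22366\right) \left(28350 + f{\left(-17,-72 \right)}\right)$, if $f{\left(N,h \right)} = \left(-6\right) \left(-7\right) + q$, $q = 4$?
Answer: $-705810976$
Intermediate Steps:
$f{\left(N,h \right)} = 46$ ($f{\left(N,h \right)} = \left(-6\right) \left(-7\right) + 4 = 42 + 4 = 46$)
$\left(-47222 + 22366\right) \left(28350 + f{\left(-17,-72 \right)}\right) = \left(-47222 + 22366\right) \left(28350 + 46\right) = \left(-24856\right) 28396 = -705810976$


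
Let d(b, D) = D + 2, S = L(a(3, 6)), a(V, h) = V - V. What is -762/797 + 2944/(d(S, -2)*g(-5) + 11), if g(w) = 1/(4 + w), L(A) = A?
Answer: 2337986/8767 ≈ 266.68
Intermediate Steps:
a(V, h) = 0
S = 0
d(b, D) = 2 + D
-762/797 + 2944/(d(S, -2)*g(-5) + 11) = -762/797 + 2944/((2 - 2)/(4 - 5) + 11) = -762*1/797 + 2944/(0/(-1) + 11) = -762/797 + 2944/(0*(-1) + 11) = -762/797 + 2944/(0 + 11) = -762/797 + 2944/11 = 2337986/8767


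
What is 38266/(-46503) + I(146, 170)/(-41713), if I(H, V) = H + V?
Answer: -1610884606/1939779639 ≈ -0.83045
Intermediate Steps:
38266/(-46503) + I(146, 170)/(-41713) = 38266/(-46503) + (146 + 170)/(-41713) = 38266*(-1/46503) + 316*(-1/41713) = -38266/46503 - 316/41713 = -1610884606/1939779639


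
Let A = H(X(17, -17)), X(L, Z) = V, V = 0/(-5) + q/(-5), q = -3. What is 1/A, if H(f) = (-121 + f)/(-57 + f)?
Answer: 141/301 ≈ 0.46844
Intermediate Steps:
V = ⅗ (V = 0/(-5) - 3/(-5) = 0*(-⅕) - 3*(-⅕) = 0 + ⅗ = ⅗ ≈ 0.60000)
X(L, Z) = ⅗
H(f) = (-121 + f)/(-57 + f)
A = 301/141 (A = (-121 + ⅗)/(-57 + ⅗) = -602/5/(-282/5) = -5/282*(-602/5) = 301/141 ≈ 2.1348)
1/A = 1/(301/141) = 141/301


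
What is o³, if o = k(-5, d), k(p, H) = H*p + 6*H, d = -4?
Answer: -64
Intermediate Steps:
k(p, H) = 6*H + H*p
o = -4 (o = -4*(6 - 5) = -4*1 = -4)
o³ = (-4)³ = -64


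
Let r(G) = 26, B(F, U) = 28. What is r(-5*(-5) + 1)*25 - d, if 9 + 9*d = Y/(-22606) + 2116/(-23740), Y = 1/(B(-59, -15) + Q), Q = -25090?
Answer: 19701090999941033/30262352218380 ≈ 651.01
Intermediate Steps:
Y = -1/25062 (Y = 1/(28 - 25090) = 1/(-25062) = -1/25062 ≈ -3.9901e-5)
d = -30562057994033/30262352218380 (d = -1 + (-1/25062/(-22606) + 2116/(-23740))/9 = -1 + (-1/25062*(-1/22606) + 2116*(-1/23740))/9 = -1 + (1/566551572 - 529/5935)/9 = -1 + (1/9)*(-299705775653/3362483579820) = -1 - 299705775653/30262352218380 = -30562057994033/30262352218380 ≈ -1.0099)
r(-5*(-5) + 1)*25 - d = 26*25 - 1*(-30562057994033/30262352218380) = 650 + 30562057994033/30262352218380 = 19701090999941033/30262352218380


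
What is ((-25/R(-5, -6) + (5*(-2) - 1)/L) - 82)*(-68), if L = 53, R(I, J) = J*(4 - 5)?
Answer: 933878/159 ≈ 5873.4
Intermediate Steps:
R(I, J) = -J (R(I, J) = J*(-1) = -J)
((-25/R(-5, -6) + (5*(-2) - 1)/L) - 82)*(-68) = ((-25/((-1*(-6))) + (5*(-2) - 1)/53) - 82)*(-68) = ((-25/6 + (-10 - 1)*(1/53)) - 82)*(-68) = ((-25*1/6 - 11*1/53) - 82)*(-68) = ((-25/6 - 11/53) - 82)*(-68) = (-1391/318 - 82)*(-68) = -27467/318*(-68) = 933878/159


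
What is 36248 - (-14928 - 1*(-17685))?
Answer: 33491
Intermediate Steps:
36248 - (-14928 - 1*(-17685)) = 36248 - (-14928 + 17685) = 36248 - 1*2757 = 36248 - 2757 = 33491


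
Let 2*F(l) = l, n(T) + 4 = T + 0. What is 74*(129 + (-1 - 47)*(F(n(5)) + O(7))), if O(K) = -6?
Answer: 29082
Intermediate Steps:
n(T) = -4 + T (n(T) = -4 + (T + 0) = -4 + T)
F(l) = l/2
74*(129 + (-1 - 47)*(F(n(5)) + O(7))) = 74*(129 + (-1 - 47)*((-4 + 5)/2 - 6)) = 74*(129 - 48*((1/2)*1 - 6)) = 74*(129 - 48*(1/2 - 6)) = 74*(129 - 48*(-11/2)) = 74*(129 + 264) = 74*393 = 29082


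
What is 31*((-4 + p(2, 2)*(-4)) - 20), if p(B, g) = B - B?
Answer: -744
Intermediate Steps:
p(B, g) = 0
31*((-4 + p(2, 2)*(-4)) - 20) = 31*((-4 + 0*(-4)) - 20) = 31*((-4 + 0) - 20) = 31*(-4 - 20) = 31*(-24) = -744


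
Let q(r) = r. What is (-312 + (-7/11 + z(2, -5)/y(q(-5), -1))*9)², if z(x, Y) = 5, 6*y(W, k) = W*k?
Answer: 8415801/121 ≈ 69552.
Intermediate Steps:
y(W, k) = W*k/6 (y(W, k) = (W*k)/6 = W*k/6)
(-312 + (-7/11 + z(2, -5)/y(q(-5), -1))*9)² = (-312 + (-7/11 + 5/(((⅙)*(-5)*(-1))))*9)² = (-312 + (-7*1/11 + 5/(⅚))*9)² = (-312 + (-7/11 + 5*(6/5))*9)² = (-312 + (-7/11 + 6)*9)² = (-312 + (59/11)*9)² = (-312 + 531/11)² = (-2901/11)² = 8415801/121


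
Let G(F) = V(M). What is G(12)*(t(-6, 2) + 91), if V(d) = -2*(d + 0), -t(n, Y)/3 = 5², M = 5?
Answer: -160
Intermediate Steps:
t(n, Y) = -75 (t(n, Y) = -3*5² = -3*25 = -75)
V(d) = -2*d
G(F) = -10 (G(F) = -2*5 = -10)
G(12)*(t(-6, 2) + 91) = -10*(-75 + 91) = -10*16 = -160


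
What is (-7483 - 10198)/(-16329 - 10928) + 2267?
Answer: 61809300/27257 ≈ 2267.6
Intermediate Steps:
(-7483 - 10198)/(-16329 - 10928) + 2267 = -17681/(-27257) + 2267 = -17681*(-1/27257) + 2267 = 17681/27257 + 2267 = 61809300/27257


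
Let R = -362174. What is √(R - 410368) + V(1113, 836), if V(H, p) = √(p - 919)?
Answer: I*(√83 + 3*√85838) ≈ 888.05*I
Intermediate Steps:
V(H, p) = √(-919 + p)
√(R - 410368) + V(1113, 836) = √(-362174 - 410368) + √(-919 + 836) = √(-772542) + √(-83) = 3*I*√85838 + I*√83 = I*√83 + 3*I*√85838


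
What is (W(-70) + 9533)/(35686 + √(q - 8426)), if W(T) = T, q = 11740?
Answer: 168848309/636743641 - 9463*√3314/1273487282 ≈ 0.26475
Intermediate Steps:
(W(-70) + 9533)/(35686 + √(q - 8426)) = (-70 + 9533)/(35686 + √(11740 - 8426)) = 9463/(35686 + √3314)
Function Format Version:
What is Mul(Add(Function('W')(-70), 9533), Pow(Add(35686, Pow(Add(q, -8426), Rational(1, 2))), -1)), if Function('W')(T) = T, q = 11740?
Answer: Add(Rational(168848309, 636743641), Mul(Rational(-9463, 1273487282), Pow(3314, Rational(1, 2)))) ≈ 0.26475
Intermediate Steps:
Mul(Add(Function('W')(-70), 9533), Pow(Add(35686, Pow(Add(q, -8426), Rational(1, 2))), -1)) = Mul(Add(-70, 9533), Pow(Add(35686, Pow(Add(11740, -8426), Rational(1, 2))), -1)) = Mul(9463, Pow(Add(35686, Pow(3314, Rational(1, 2))), -1))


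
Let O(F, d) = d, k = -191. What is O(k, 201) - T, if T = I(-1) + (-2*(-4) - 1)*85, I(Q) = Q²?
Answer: -395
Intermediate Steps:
T = 596 (T = (-1)² + (-2*(-4) - 1)*85 = 1 + (8 - 1)*85 = 1 + 7*85 = 1 + 595 = 596)
O(k, 201) - T = 201 - 1*596 = 201 - 596 = -395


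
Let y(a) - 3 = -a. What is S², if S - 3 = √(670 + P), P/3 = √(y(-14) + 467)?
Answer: 745 + 24*√46 ≈ 907.78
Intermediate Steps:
y(a) = 3 - a
P = 66 (P = 3*√((3 - 1*(-14)) + 467) = 3*√((3 + 14) + 467) = 3*√(17 + 467) = 3*√484 = 3*22 = 66)
S = 3 + 4*√46 (S = 3 + √(670 + 66) = 3 + √736 = 3 + 4*√46 ≈ 30.129)
S² = (3 + 4*√46)²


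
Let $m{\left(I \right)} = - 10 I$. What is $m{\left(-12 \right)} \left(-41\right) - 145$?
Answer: $-5065$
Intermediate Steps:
$m{\left(-12 \right)} \left(-41\right) - 145 = \left(-10\right) \left(-12\right) \left(-41\right) - 145 = 120 \left(-41\right) - 145 = -4920 - 145 = -5065$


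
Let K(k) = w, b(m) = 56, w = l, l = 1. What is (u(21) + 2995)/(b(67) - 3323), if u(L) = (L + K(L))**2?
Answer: -3479/3267 ≈ -1.0649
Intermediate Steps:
w = 1
K(k) = 1
u(L) = (1 + L)**2 (u(L) = (L + 1)**2 = (1 + L)**2)
(u(21) + 2995)/(b(67) - 3323) = ((1 + 21)**2 + 2995)/(56 - 3323) = (22**2 + 2995)/(-3267) = (484 + 2995)*(-1/3267) = 3479*(-1/3267) = -3479/3267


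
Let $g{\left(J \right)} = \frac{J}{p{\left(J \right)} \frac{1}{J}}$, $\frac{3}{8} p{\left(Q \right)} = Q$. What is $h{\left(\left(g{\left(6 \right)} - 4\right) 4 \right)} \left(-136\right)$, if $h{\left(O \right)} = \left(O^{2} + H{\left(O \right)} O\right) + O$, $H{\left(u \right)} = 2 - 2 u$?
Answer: $9520$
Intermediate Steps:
$p{\left(Q \right)} = \frac{8 Q}{3}$
$g{\left(J \right)} = \frac{3 J}{8}$ ($g{\left(J \right)} = \frac{J}{\frac{8 J}{3} \frac{1}{J}} = \frac{J}{\frac{8}{3}} = J \frac{3}{8} = \frac{3 J}{8}$)
$h{\left(O \right)} = O + O^{2} + O \left(2 - 2 O\right)$ ($h{\left(O \right)} = \left(O^{2} + \left(2 - 2 O\right) O\right) + O = \left(O^{2} + O \left(2 - 2 O\right)\right) + O = O + O^{2} + O \left(2 - 2 O\right)$)
$h{\left(\left(g{\left(6 \right)} - 4\right) 4 \right)} \left(-136\right) = \left(\frac{3}{8} \cdot 6 - 4\right) 4 \left(3 - \left(\frac{3}{8} \cdot 6 - 4\right) 4\right) \left(-136\right) = \left(\frac{9}{4} - 4\right) 4 \left(3 - \left(\frac{9}{4} - 4\right) 4\right) \left(-136\right) = \left(- \frac{7}{4}\right) 4 \left(3 - \left(- \frac{7}{4}\right) 4\right) \left(-136\right) = - 7 \left(3 - -7\right) \left(-136\right) = - 7 \left(3 + 7\right) \left(-136\right) = \left(-7\right) 10 \left(-136\right) = \left(-70\right) \left(-136\right) = 9520$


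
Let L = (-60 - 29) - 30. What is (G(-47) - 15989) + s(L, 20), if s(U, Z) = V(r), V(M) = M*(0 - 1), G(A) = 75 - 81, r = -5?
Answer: -15990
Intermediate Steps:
G(A) = -6
V(M) = -M (V(M) = M*(-1) = -M)
L = -119 (L = -89 - 30 = -119)
s(U, Z) = 5 (s(U, Z) = -1*(-5) = 5)
(G(-47) - 15989) + s(L, 20) = (-6 - 15989) + 5 = -15995 + 5 = -15990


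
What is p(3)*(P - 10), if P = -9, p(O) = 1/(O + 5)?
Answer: -19/8 ≈ -2.3750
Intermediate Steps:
p(O) = 1/(5 + O)
p(3)*(P - 10) = (-9 - 10)/(5 + 3) = -19/8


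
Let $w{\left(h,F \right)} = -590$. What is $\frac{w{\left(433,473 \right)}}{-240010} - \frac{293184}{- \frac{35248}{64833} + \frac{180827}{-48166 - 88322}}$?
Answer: $\frac{20755774458257493907}{132281398815305} \approx 1.5691 \cdot 10^{5}$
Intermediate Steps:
$\frac{w{\left(433,473 \right)}}{-240010} - \frac{293184}{- \frac{35248}{64833} + \frac{180827}{-48166 - 88322}} = - \frac{590}{-240010} - \frac{293184}{- \frac{35248}{64833} + \frac{180827}{-48166 - 88322}} = \left(-590\right) \left(- \frac{1}{240010}\right) - \frac{293184}{\left(-35248\right) \frac{1}{64833} + \frac{180827}{-136488}} = \frac{59}{24001} - \frac{293184}{- \frac{35248}{64833} + 180827 \left(- \frac{1}{136488}\right)} = \frac{59}{24001} - \frac{293184}{- \frac{35248}{64833} - \frac{180827}{136488}} = \frac{59}{24001} - \frac{293184}{- \frac{5511495305}{2949642168}} = \frac{59}{24001} - - \frac{864787889382912}{5511495305} = \frac{59}{24001} + \frac{864787889382912}{5511495305} = \frac{20755774458257493907}{132281398815305}$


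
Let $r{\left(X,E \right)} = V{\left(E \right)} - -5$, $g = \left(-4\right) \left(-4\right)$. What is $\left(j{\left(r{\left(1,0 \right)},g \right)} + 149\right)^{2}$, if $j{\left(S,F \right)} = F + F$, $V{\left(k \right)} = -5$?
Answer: $32761$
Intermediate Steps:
$g = 16$
$r{\left(X,E \right)} = 0$ ($r{\left(X,E \right)} = -5 - -5 = -5 + 5 = 0$)
$j{\left(S,F \right)} = 2 F$
$\left(j{\left(r{\left(1,0 \right)},g \right)} + 149\right)^{2} = \left(2 \cdot 16 + 149\right)^{2} = \left(32 + 149\right)^{2} = 181^{2} = 32761$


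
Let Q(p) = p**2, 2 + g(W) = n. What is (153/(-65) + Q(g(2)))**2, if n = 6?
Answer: 786769/4225 ≈ 186.22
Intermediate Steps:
g(W) = 4 (g(W) = -2 + 6 = 4)
(153/(-65) + Q(g(2)))**2 = (153/(-65) + 4**2)**2 = (153*(-1/65) + 16)**2 = (-153/65 + 16)**2 = (887/65)**2 = 786769/4225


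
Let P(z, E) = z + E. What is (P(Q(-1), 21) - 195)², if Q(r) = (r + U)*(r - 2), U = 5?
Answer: 34596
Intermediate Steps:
Q(r) = (-2 + r)*(5 + r) (Q(r) = (r + 5)*(r - 2) = (5 + r)*(-2 + r) = (-2 + r)*(5 + r))
P(z, E) = E + z
(P(Q(-1), 21) - 195)² = ((21 + (-10 + (-1)² + 3*(-1))) - 195)² = ((21 + (-10 + 1 - 3)) - 195)² = ((21 - 12) - 195)² = (9 - 195)² = (-186)² = 34596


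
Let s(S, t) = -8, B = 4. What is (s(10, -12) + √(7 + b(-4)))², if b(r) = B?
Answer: (8 - √11)² ≈ 21.934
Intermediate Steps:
b(r) = 4
(s(10, -12) + √(7 + b(-4)))² = (-8 + √(7 + 4))² = (-8 + √11)²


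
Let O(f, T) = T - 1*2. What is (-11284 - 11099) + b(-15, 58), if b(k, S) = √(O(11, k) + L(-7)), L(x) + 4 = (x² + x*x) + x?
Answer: -22383 + √70 ≈ -22375.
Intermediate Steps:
L(x) = -4 + x + 2*x² (L(x) = -4 + ((x² + x*x) + x) = -4 + ((x² + x²) + x) = -4 + (2*x² + x) = -4 + (x + 2*x²) = -4 + x + 2*x²)
O(f, T) = -2 + T (O(f, T) = T - 2 = -2 + T)
b(k, S) = √(85 + k) (b(k, S) = √((-2 + k) + (-4 - 7 + 2*(-7)²)) = √((-2 + k) + (-4 - 7 + 2*49)) = √((-2 + k) + (-4 - 7 + 98)) = √((-2 + k) + 87) = √(85 + k))
(-11284 - 11099) + b(-15, 58) = (-11284 - 11099) + √(85 - 15) = -22383 + √70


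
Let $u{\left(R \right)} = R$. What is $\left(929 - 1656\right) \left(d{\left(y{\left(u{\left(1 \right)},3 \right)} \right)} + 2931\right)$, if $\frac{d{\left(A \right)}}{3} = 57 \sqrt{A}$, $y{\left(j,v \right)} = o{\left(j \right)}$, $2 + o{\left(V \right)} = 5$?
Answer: $-2130837 - 124317 \sqrt{3} \approx -2.3462 \cdot 10^{6}$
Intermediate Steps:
$o{\left(V \right)} = 3$ ($o{\left(V \right)} = -2 + 5 = 3$)
$y{\left(j,v \right)} = 3$
$d{\left(A \right)} = 171 \sqrt{A}$ ($d{\left(A \right)} = 3 \cdot 57 \sqrt{A} = 171 \sqrt{A}$)
$\left(929 - 1656\right) \left(d{\left(y{\left(u{\left(1 \right)},3 \right)} \right)} + 2931\right) = \left(929 - 1656\right) \left(171 \sqrt{3} + 2931\right) = - 727 \left(2931 + 171 \sqrt{3}\right) = -2130837 - 124317 \sqrt{3}$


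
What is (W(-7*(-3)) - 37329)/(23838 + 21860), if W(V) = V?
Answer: -18654/22849 ≈ -0.81640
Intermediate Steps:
(W(-7*(-3)) - 37329)/(23838 + 21860) = (-7*(-3) - 37329)/(23838 + 21860) = (21 - 37329)/45698 = -37308*1/45698 = -18654/22849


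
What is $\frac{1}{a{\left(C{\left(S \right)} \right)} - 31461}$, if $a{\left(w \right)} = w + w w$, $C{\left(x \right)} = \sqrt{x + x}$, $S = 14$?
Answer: $- \frac{31433}{988033461} - \frac{2 \sqrt{7}}{988033461} \approx -3.1819 \cdot 10^{-5}$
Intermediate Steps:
$C{\left(x \right)} = \sqrt{2} \sqrt{x}$ ($C{\left(x \right)} = \sqrt{2 x} = \sqrt{2} \sqrt{x}$)
$a{\left(w \right)} = w + w^{2}$
$\frac{1}{a{\left(C{\left(S \right)} \right)} - 31461} = \frac{1}{\sqrt{2} \sqrt{14} \left(1 + \sqrt{2} \sqrt{14}\right) - 31461} = \frac{1}{2 \sqrt{7} \left(1 + 2 \sqrt{7}\right) - 31461} = \frac{1}{-31461 + 2 \sqrt{7} \left(1 + 2 \sqrt{7}\right)}$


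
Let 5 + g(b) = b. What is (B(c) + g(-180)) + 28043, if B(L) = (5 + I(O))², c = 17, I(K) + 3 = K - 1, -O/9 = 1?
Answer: 27922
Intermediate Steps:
O = -9 (O = -9*1 = -9)
g(b) = -5 + b
I(K) = -4 + K (I(K) = -3 + (K - 1) = -3 + (-1 + K) = -4 + K)
B(L) = 64 (B(L) = (5 + (-4 - 9))² = (5 - 13)² = (-8)² = 64)
(B(c) + g(-180)) + 28043 = (64 + (-5 - 180)) + 28043 = (64 - 185) + 28043 = -121 + 28043 = 27922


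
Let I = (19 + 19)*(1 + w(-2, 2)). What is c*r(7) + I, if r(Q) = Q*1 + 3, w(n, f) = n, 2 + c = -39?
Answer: -448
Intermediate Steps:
c = -41 (c = -2 - 39 = -41)
r(Q) = 3 + Q (r(Q) = Q + 3 = 3 + Q)
I = -38 (I = (19 + 19)*(1 - 2) = 38*(-1) = -38)
c*r(7) + I = -41*(3 + 7) - 38 = -41*10 - 38 = -410 - 38 = -448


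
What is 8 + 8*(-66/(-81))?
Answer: 392/27 ≈ 14.519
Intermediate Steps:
8 + 8*(-66/(-81)) = 8 + 8*(-66*(-1/81)) = 8 + 8*(22/27) = 8 + 176/27 = 392/27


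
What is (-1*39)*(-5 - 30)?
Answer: 1365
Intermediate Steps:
(-1*39)*(-5 - 30) = -39*(-35) = 1365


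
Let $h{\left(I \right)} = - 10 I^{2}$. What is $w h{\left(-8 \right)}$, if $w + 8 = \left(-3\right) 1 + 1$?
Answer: $6400$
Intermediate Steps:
$w = -10$ ($w = -8 + \left(\left(-3\right) 1 + 1\right) = -8 + \left(-3 + 1\right) = -8 - 2 = -10$)
$w h{\left(-8 \right)} = - 10 \left(- 10 \left(-8\right)^{2}\right) = - 10 \left(\left(-10\right) 64\right) = \left(-10\right) \left(-640\right) = 6400$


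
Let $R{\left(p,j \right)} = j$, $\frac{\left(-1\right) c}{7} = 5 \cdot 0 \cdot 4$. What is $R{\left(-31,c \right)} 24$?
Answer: $0$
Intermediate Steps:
$c = 0$ ($c = - 7 \cdot 5 \cdot 0 \cdot 4 = - 7 \cdot 0 \cdot 4 = \left(-7\right) 0 = 0$)
$R{\left(-31,c \right)} 24 = 0 \cdot 24 = 0$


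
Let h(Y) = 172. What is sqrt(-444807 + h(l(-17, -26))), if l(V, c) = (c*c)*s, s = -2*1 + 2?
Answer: I*sqrt(444635) ≈ 666.81*I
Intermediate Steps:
s = 0 (s = -2 + 2 = 0)
l(V, c) = 0 (l(V, c) = (c*c)*0 = c**2*0 = 0)
sqrt(-444807 + h(l(-17, -26))) = sqrt(-444807 + 172) = sqrt(-444635) = I*sqrt(444635)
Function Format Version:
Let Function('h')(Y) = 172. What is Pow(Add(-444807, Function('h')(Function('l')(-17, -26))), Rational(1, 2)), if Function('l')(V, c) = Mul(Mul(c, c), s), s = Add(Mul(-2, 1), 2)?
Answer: Mul(I, Pow(444635, Rational(1, 2))) ≈ Mul(666.81, I)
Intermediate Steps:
s = 0 (s = Add(-2, 2) = 0)
Function('l')(V, c) = 0 (Function('l')(V, c) = Mul(Mul(c, c), 0) = Mul(Pow(c, 2), 0) = 0)
Pow(Add(-444807, Function('h')(Function('l')(-17, -26))), Rational(1, 2)) = Pow(Add(-444807, 172), Rational(1, 2)) = Pow(-444635, Rational(1, 2)) = Mul(I, Pow(444635, Rational(1, 2)))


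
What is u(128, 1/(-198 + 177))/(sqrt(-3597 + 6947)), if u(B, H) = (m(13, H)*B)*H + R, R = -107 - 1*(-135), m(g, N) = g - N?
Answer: -11362*sqrt(134)/147735 ≈ -0.89027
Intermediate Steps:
R = 28 (R = -107 + 135 = 28)
u(B, H) = 28 + B*H*(13 - H) (u(B, H) = ((13 - H)*B)*H + 28 = (B*(13 - H))*H + 28 = B*H*(13 - H) + 28 = 28 + B*H*(13 - H))
u(128, 1/(-198 + 177))/(sqrt(-3597 + 6947)) = (28 - 1*128*(-13 + 1/(-198 + 177))/(-198 + 177))/(sqrt(-3597 + 6947)) = (28 - 1*128*(-13 + 1/(-21))/(-21))/(sqrt(3350)) = (28 - 1*128*(-1/21)*(-13 - 1/21))/((5*sqrt(134))) = (28 - 1*128*(-1/21)*(-274/21))*(sqrt(134)/670) = (28 - 35072/441)*(sqrt(134)/670) = -11362*sqrt(134)/147735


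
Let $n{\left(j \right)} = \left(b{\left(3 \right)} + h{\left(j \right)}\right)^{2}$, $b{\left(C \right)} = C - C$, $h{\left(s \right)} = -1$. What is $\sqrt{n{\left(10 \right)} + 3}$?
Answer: $2$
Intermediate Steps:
$b{\left(C \right)} = 0$
$n{\left(j \right)} = 1$ ($n{\left(j \right)} = \left(0 - 1\right)^{2} = \left(-1\right)^{2} = 1$)
$\sqrt{n{\left(10 \right)} + 3} = \sqrt{1 + 3} = \sqrt{4} = 2$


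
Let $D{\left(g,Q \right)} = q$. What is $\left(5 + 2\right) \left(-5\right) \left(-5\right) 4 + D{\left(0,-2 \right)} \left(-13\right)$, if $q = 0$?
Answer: $700$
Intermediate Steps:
$D{\left(g,Q \right)} = 0$
$\left(5 + 2\right) \left(-5\right) \left(-5\right) 4 + D{\left(0,-2 \right)} \left(-13\right) = \left(5 + 2\right) \left(-5\right) \left(-5\right) 4 + 0 \left(-13\right) = 7 \cdot 25 \cdot 4 + 0 = 7 \cdot 100 + 0 = 700 + 0 = 700$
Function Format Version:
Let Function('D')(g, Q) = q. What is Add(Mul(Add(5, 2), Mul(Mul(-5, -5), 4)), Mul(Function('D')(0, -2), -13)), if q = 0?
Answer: 700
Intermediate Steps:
Function('D')(g, Q) = 0
Add(Mul(Add(5, 2), Mul(Mul(-5, -5), 4)), Mul(Function('D')(0, -2), -13)) = Add(Mul(Add(5, 2), Mul(Mul(-5, -5), 4)), Mul(0, -13)) = Add(Mul(7, Mul(25, 4)), 0) = Add(Mul(7, 100), 0) = Add(700, 0) = 700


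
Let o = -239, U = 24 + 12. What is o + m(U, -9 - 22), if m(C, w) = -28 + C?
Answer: -231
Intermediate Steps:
U = 36
o + m(U, -9 - 22) = -239 + (-28 + 36) = -239 + 8 = -231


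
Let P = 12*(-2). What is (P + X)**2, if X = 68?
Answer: 1936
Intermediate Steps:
P = -24
(P + X)**2 = (-24 + 68)**2 = 44**2 = 1936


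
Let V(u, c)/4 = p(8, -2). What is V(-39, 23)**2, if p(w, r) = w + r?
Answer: 576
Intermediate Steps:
p(w, r) = r + w
V(u, c) = 24 (V(u, c) = 4*(-2 + 8) = 4*6 = 24)
V(-39, 23)**2 = 24**2 = 576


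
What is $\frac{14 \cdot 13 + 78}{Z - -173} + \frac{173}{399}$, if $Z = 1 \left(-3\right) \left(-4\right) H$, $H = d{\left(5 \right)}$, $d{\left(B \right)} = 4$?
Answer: $\frac{10921}{6783} \approx 1.6101$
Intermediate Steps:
$H = 4$
$Z = 48$ ($Z = 1 \left(-3\right) \left(-4\right) 4 = \left(-3\right) \left(-4\right) 4 = 12 \cdot 4 = 48$)
$\frac{14 \cdot 13 + 78}{Z - -173} + \frac{173}{399} = \frac{14 \cdot 13 + 78}{48 - -173} + \frac{173}{399} = \frac{182 + 78}{48 + 173} + 173 \cdot \frac{1}{399} = \frac{260}{221} + \frac{173}{399} = 260 \cdot \frac{1}{221} + \frac{173}{399} = \frac{20}{17} + \frac{173}{399} = \frac{10921}{6783}$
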